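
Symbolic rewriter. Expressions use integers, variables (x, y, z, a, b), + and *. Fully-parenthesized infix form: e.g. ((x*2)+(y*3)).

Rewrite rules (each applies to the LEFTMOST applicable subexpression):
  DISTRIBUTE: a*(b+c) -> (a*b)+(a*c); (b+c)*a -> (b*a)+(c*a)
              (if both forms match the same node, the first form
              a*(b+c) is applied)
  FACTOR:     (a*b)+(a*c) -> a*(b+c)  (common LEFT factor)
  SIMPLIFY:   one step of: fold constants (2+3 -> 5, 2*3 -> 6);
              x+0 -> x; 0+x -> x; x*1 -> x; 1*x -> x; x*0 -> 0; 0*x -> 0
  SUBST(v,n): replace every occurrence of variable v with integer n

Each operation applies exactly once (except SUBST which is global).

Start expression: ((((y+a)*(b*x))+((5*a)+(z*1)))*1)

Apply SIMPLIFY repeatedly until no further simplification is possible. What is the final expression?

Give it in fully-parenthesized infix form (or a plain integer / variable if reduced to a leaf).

Start: ((((y+a)*(b*x))+((5*a)+(z*1)))*1)
Step 1: at root: ((((y+a)*(b*x))+((5*a)+(z*1)))*1) -> (((y+a)*(b*x))+((5*a)+(z*1))); overall: ((((y+a)*(b*x))+((5*a)+(z*1)))*1) -> (((y+a)*(b*x))+((5*a)+(z*1)))
Step 2: at RR: (z*1) -> z; overall: (((y+a)*(b*x))+((5*a)+(z*1))) -> (((y+a)*(b*x))+((5*a)+z))
Fixed point: (((y+a)*(b*x))+((5*a)+z))

Answer: (((y+a)*(b*x))+((5*a)+z))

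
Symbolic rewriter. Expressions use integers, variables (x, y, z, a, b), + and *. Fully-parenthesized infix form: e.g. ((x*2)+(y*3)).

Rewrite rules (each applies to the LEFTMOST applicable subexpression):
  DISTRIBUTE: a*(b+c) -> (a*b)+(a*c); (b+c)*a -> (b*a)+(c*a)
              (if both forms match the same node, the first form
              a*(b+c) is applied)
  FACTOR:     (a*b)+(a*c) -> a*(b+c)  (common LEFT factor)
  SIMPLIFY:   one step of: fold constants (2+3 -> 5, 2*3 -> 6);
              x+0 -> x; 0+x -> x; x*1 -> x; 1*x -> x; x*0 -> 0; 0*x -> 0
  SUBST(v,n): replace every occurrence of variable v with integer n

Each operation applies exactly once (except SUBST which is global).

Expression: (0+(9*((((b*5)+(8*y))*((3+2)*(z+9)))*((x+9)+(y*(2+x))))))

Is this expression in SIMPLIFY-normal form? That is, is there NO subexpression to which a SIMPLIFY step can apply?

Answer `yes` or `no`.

Expression: (0+(9*((((b*5)+(8*y))*((3+2)*(z+9)))*((x+9)+(y*(2+x))))))
Scanning for simplifiable subexpressions (pre-order)...
  at root: (0+(9*((((b*5)+(8*y))*((3+2)*(z+9)))*((x+9)+(y*(2+x)))))) (SIMPLIFIABLE)
  at R: (9*((((b*5)+(8*y))*((3+2)*(z+9)))*((x+9)+(y*(2+x))))) (not simplifiable)
  at RR: ((((b*5)+(8*y))*((3+2)*(z+9)))*((x+9)+(y*(2+x)))) (not simplifiable)
  at RRL: (((b*5)+(8*y))*((3+2)*(z+9))) (not simplifiable)
  at RRLL: ((b*5)+(8*y)) (not simplifiable)
  at RRLLL: (b*5) (not simplifiable)
  at RRLLR: (8*y) (not simplifiable)
  at RRLR: ((3+2)*(z+9)) (not simplifiable)
  at RRLRL: (3+2) (SIMPLIFIABLE)
  at RRLRR: (z+9) (not simplifiable)
  at RRR: ((x+9)+(y*(2+x))) (not simplifiable)
  at RRRL: (x+9) (not simplifiable)
  at RRRR: (y*(2+x)) (not simplifiable)
  at RRRRR: (2+x) (not simplifiable)
Found simplifiable subexpr at path root: (0+(9*((((b*5)+(8*y))*((3+2)*(z+9)))*((x+9)+(y*(2+x))))))
One SIMPLIFY step would give: (9*((((b*5)+(8*y))*((3+2)*(z+9)))*((x+9)+(y*(2+x)))))
-> NOT in normal form.

Answer: no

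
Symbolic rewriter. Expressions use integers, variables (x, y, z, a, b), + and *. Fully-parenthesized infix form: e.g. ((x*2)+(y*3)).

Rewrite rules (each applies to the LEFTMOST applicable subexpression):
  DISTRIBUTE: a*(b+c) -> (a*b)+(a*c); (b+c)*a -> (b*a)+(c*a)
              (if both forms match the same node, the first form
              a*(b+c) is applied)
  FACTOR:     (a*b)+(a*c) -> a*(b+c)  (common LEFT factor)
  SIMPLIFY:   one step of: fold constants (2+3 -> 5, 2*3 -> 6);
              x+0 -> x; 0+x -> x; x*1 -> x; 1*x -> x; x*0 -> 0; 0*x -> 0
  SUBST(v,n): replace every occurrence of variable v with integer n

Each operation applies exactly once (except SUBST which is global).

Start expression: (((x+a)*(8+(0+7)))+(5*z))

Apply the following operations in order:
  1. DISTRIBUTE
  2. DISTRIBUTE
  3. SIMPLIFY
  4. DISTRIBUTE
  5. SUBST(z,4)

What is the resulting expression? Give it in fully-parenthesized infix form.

Answer: ((((x*8)+(a*8))+((x*7)+(a*7)))+(5*4))

Derivation:
Start: (((x+a)*(8+(0+7)))+(5*z))
Apply DISTRIBUTE at L (target: ((x+a)*(8+(0+7)))): (((x+a)*(8+(0+7)))+(5*z)) -> ((((x+a)*8)+((x+a)*(0+7)))+(5*z))
Apply DISTRIBUTE at LL (target: ((x+a)*8)): ((((x+a)*8)+((x+a)*(0+7)))+(5*z)) -> ((((x*8)+(a*8))+((x+a)*(0+7)))+(5*z))
Apply SIMPLIFY at LRR (target: (0+7)): ((((x*8)+(a*8))+((x+a)*(0+7)))+(5*z)) -> ((((x*8)+(a*8))+((x+a)*7))+(5*z))
Apply DISTRIBUTE at LR (target: ((x+a)*7)): ((((x*8)+(a*8))+((x+a)*7))+(5*z)) -> ((((x*8)+(a*8))+((x*7)+(a*7)))+(5*z))
Apply SUBST(z,4): ((((x*8)+(a*8))+((x*7)+(a*7)))+(5*z)) -> ((((x*8)+(a*8))+((x*7)+(a*7)))+(5*4))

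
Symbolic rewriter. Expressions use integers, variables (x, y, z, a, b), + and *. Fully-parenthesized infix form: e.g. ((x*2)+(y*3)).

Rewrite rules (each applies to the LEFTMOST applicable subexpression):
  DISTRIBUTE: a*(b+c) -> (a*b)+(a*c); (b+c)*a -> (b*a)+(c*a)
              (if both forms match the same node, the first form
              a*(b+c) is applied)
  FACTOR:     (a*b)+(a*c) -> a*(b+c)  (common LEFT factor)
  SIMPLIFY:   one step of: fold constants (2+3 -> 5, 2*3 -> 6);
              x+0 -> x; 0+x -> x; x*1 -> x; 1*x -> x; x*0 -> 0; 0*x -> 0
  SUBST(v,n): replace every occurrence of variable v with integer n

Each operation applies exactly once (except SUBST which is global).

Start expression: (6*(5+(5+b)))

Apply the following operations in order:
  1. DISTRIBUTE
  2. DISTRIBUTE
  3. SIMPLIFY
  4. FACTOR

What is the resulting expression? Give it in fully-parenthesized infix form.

Answer: (30+(6*(5+b)))

Derivation:
Start: (6*(5+(5+b)))
Apply DISTRIBUTE at root (target: (6*(5+(5+b)))): (6*(5+(5+b))) -> ((6*5)+(6*(5+b)))
Apply DISTRIBUTE at R (target: (6*(5+b))): ((6*5)+(6*(5+b))) -> ((6*5)+((6*5)+(6*b)))
Apply SIMPLIFY at L (target: (6*5)): ((6*5)+((6*5)+(6*b))) -> (30+((6*5)+(6*b)))
Apply FACTOR at R (target: ((6*5)+(6*b))): (30+((6*5)+(6*b))) -> (30+(6*(5+b)))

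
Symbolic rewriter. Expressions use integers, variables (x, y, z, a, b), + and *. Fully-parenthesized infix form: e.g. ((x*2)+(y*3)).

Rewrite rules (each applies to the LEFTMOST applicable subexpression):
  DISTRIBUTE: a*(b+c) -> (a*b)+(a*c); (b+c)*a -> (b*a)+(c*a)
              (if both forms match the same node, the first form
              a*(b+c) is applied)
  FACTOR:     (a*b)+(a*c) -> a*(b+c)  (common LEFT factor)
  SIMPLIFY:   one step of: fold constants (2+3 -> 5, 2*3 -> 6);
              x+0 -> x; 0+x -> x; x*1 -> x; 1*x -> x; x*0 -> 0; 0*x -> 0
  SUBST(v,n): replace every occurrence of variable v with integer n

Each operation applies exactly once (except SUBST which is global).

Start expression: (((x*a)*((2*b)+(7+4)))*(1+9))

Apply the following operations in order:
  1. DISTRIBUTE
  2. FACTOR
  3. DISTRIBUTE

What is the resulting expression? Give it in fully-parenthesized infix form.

Answer: ((((x*a)*((2*b)+(7+4)))*1)+(((x*a)*((2*b)+(7+4)))*9))

Derivation:
Start: (((x*a)*((2*b)+(7+4)))*(1+9))
Apply DISTRIBUTE at root (target: (((x*a)*((2*b)+(7+4)))*(1+9))): (((x*a)*((2*b)+(7+4)))*(1+9)) -> ((((x*a)*((2*b)+(7+4)))*1)+(((x*a)*((2*b)+(7+4)))*9))
Apply FACTOR at root (target: ((((x*a)*((2*b)+(7+4)))*1)+(((x*a)*((2*b)+(7+4)))*9))): ((((x*a)*((2*b)+(7+4)))*1)+(((x*a)*((2*b)+(7+4)))*9)) -> (((x*a)*((2*b)+(7+4)))*(1+9))
Apply DISTRIBUTE at root (target: (((x*a)*((2*b)+(7+4)))*(1+9))): (((x*a)*((2*b)+(7+4)))*(1+9)) -> ((((x*a)*((2*b)+(7+4)))*1)+(((x*a)*((2*b)+(7+4)))*9))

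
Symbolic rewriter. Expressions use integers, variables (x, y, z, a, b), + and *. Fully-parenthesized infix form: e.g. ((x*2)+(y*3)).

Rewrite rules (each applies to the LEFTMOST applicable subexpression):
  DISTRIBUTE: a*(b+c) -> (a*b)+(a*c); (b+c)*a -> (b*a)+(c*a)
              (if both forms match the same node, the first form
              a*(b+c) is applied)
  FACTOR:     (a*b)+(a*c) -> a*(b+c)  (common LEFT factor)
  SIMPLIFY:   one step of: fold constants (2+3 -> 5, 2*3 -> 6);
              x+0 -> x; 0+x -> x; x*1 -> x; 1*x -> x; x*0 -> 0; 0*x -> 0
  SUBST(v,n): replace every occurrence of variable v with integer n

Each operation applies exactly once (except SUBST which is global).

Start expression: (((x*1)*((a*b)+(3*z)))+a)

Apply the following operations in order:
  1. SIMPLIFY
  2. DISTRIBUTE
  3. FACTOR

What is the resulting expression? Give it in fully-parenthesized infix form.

Answer: ((x*((a*b)+(3*z)))+a)

Derivation:
Start: (((x*1)*((a*b)+(3*z)))+a)
Apply SIMPLIFY at LL (target: (x*1)): (((x*1)*((a*b)+(3*z)))+a) -> ((x*((a*b)+(3*z)))+a)
Apply DISTRIBUTE at L (target: (x*((a*b)+(3*z)))): ((x*((a*b)+(3*z)))+a) -> (((x*(a*b))+(x*(3*z)))+a)
Apply FACTOR at L (target: ((x*(a*b))+(x*(3*z)))): (((x*(a*b))+(x*(3*z)))+a) -> ((x*((a*b)+(3*z)))+a)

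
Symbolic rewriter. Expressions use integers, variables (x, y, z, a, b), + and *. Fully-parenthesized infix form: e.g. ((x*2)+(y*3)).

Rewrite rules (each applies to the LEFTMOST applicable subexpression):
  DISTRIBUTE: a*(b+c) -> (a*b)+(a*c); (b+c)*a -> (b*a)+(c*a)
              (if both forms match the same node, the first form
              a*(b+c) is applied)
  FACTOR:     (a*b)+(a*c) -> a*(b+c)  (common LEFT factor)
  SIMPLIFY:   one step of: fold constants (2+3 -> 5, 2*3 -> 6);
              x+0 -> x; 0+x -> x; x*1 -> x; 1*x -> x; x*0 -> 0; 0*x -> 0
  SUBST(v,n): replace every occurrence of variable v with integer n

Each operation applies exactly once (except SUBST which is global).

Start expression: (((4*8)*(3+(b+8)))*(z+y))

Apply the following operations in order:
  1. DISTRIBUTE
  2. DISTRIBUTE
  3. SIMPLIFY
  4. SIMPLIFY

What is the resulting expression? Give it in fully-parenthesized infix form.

Start: (((4*8)*(3+(b+8)))*(z+y))
Apply DISTRIBUTE at root (target: (((4*8)*(3+(b+8)))*(z+y))): (((4*8)*(3+(b+8)))*(z+y)) -> ((((4*8)*(3+(b+8)))*z)+(((4*8)*(3+(b+8)))*y))
Apply DISTRIBUTE at LL (target: ((4*8)*(3+(b+8)))): ((((4*8)*(3+(b+8)))*z)+(((4*8)*(3+(b+8)))*y)) -> (((((4*8)*3)+((4*8)*(b+8)))*z)+(((4*8)*(3+(b+8)))*y))
Apply SIMPLIFY at LLLL (target: (4*8)): (((((4*8)*3)+((4*8)*(b+8)))*z)+(((4*8)*(3+(b+8)))*y)) -> ((((32*3)+((4*8)*(b+8)))*z)+(((4*8)*(3+(b+8)))*y))
Apply SIMPLIFY at LLL (target: (32*3)): ((((32*3)+((4*8)*(b+8)))*z)+(((4*8)*(3+(b+8)))*y)) -> (((96+((4*8)*(b+8)))*z)+(((4*8)*(3+(b+8)))*y))

Answer: (((96+((4*8)*(b+8)))*z)+(((4*8)*(3+(b+8)))*y))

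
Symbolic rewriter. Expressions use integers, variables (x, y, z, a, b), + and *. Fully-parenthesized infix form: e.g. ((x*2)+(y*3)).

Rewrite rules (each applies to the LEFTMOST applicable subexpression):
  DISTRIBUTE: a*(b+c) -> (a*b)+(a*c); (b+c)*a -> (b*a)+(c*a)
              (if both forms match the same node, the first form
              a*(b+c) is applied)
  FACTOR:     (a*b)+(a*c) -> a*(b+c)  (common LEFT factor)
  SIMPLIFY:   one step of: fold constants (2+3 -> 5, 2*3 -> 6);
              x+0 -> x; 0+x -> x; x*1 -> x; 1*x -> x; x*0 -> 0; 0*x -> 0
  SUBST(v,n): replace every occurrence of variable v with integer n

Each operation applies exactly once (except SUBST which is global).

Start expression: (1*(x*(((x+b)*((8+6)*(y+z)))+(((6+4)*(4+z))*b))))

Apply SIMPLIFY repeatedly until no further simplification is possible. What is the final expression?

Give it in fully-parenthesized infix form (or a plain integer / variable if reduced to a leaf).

Answer: (x*(((x+b)*(14*(y+z)))+((10*(4+z))*b)))

Derivation:
Start: (1*(x*(((x+b)*((8+6)*(y+z)))+(((6+4)*(4+z))*b))))
Step 1: at root: (1*(x*(((x+b)*((8+6)*(y+z)))+(((6+4)*(4+z))*b)))) -> (x*(((x+b)*((8+6)*(y+z)))+(((6+4)*(4+z))*b))); overall: (1*(x*(((x+b)*((8+6)*(y+z)))+(((6+4)*(4+z))*b)))) -> (x*(((x+b)*((8+6)*(y+z)))+(((6+4)*(4+z))*b)))
Step 2: at RLRL: (8+6) -> 14; overall: (x*(((x+b)*((8+6)*(y+z)))+(((6+4)*(4+z))*b))) -> (x*(((x+b)*(14*(y+z)))+(((6+4)*(4+z))*b)))
Step 3: at RRLL: (6+4) -> 10; overall: (x*(((x+b)*(14*(y+z)))+(((6+4)*(4+z))*b))) -> (x*(((x+b)*(14*(y+z)))+((10*(4+z))*b)))
Fixed point: (x*(((x+b)*(14*(y+z)))+((10*(4+z))*b)))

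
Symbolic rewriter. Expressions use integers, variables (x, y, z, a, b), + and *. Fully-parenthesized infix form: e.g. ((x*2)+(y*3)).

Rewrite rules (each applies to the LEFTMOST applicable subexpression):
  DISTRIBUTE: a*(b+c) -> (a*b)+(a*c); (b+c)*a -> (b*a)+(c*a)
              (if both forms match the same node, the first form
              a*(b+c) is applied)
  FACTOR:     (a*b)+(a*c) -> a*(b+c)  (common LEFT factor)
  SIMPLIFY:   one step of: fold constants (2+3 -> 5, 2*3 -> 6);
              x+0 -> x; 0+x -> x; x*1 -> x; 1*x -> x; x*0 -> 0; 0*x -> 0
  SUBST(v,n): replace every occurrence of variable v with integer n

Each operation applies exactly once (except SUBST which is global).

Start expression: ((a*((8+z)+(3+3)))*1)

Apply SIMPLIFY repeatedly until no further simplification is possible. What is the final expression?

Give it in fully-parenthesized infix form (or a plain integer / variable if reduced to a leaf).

Answer: (a*((8+z)+6))

Derivation:
Start: ((a*((8+z)+(3+3)))*1)
Step 1: at root: ((a*((8+z)+(3+3)))*1) -> (a*((8+z)+(3+3))); overall: ((a*((8+z)+(3+3)))*1) -> (a*((8+z)+(3+3)))
Step 2: at RR: (3+3) -> 6; overall: (a*((8+z)+(3+3))) -> (a*((8+z)+6))
Fixed point: (a*((8+z)+6))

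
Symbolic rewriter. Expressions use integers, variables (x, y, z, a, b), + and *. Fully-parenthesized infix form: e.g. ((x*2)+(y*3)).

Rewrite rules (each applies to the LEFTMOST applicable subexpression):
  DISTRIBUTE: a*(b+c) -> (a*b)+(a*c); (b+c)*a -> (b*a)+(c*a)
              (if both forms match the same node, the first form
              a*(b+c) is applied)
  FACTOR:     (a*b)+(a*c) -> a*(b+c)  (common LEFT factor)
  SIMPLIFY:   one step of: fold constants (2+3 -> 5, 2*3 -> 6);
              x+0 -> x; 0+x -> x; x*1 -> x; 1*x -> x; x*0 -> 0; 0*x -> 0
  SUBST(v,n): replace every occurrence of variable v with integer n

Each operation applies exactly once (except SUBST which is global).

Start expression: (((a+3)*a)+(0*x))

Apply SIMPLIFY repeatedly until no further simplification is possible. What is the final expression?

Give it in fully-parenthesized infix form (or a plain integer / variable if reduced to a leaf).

Start: (((a+3)*a)+(0*x))
Step 1: at R: (0*x) -> 0; overall: (((a+3)*a)+(0*x)) -> (((a+3)*a)+0)
Step 2: at root: (((a+3)*a)+0) -> ((a+3)*a); overall: (((a+3)*a)+0) -> ((a+3)*a)
Fixed point: ((a+3)*a)

Answer: ((a+3)*a)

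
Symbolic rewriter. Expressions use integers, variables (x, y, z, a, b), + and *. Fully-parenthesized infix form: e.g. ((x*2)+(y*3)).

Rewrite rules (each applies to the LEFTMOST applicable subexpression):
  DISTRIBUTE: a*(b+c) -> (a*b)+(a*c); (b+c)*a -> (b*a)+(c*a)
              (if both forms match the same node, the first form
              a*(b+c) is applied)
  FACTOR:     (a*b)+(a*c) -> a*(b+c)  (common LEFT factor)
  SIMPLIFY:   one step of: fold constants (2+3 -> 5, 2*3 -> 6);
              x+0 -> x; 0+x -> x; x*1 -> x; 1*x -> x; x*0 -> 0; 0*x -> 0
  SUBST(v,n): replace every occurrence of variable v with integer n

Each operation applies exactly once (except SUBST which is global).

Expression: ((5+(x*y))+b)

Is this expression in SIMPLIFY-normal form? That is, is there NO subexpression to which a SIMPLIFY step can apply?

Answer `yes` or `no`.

Answer: yes

Derivation:
Expression: ((5+(x*y))+b)
Scanning for simplifiable subexpressions (pre-order)...
  at root: ((5+(x*y))+b) (not simplifiable)
  at L: (5+(x*y)) (not simplifiable)
  at LR: (x*y) (not simplifiable)
Result: no simplifiable subexpression found -> normal form.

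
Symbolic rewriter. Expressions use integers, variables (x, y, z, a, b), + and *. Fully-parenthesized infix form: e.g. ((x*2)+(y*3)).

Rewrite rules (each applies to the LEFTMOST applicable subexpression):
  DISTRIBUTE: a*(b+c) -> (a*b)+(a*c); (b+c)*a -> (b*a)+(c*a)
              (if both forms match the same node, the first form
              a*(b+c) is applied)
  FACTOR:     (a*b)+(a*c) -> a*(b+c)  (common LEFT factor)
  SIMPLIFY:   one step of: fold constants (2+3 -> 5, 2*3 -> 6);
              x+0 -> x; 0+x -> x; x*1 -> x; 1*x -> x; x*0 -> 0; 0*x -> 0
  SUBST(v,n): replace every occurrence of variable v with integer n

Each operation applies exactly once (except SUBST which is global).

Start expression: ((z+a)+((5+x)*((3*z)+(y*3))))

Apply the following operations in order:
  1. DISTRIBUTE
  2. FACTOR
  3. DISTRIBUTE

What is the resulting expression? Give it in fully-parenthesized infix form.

Start: ((z+a)+((5+x)*((3*z)+(y*3))))
Apply DISTRIBUTE at R (target: ((5+x)*((3*z)+(y*3)))): ((z+a)+((5+x)*((3*z)+(y*3)))) -> ((z+a)+(((5+x)*(3*z))+((5+x)*(y*3))))
Apply FACTOR at R (target: (((5+x)*(3*z))+((5+x)*(y*3)))): ((z+a)+(((5+x)*(3*z))+((5+x)*(y*3)))) -> ((z+a)+((5+x)*((3*z)+(y*3))))
Apply DISTRIBUTE at R (target: ((5+x)*((3*z)+(y*3)))): ((z+a)+((5+x)*((3*z)+(y*3)))) -> ((z+a)+(((5+x)*(3*z))+((5+x)*(y*3))))

Answer: ((z+a)+(((5+x)*(3*z))+((5+x)*(y*3))))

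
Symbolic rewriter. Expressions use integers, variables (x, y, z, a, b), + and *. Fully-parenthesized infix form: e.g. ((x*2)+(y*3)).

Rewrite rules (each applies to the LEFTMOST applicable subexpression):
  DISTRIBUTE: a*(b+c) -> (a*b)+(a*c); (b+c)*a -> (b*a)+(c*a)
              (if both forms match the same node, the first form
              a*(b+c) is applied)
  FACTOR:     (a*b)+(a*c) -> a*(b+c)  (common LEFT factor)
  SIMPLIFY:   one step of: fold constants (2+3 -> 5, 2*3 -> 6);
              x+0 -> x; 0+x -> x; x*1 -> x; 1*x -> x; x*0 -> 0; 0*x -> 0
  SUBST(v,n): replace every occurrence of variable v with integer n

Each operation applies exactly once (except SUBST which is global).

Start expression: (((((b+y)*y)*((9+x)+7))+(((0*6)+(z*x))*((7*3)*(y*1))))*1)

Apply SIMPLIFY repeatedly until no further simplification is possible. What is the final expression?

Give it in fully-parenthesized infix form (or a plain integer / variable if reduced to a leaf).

Start: (((((b+y)*y)*((9+x)+7))+(((0*6)+(z*x))*((7*3)*(y*1))))*1)
Step 1: at root: (((((b+y)*y)*((9+x)+7))+(((0*6)+(z*x))*((7*3)*(y*1))))*1) -> ((((b+y)*y)*((9+x)+7))+(((0*6)+(z*x))*((7*3)*(y*1)))); overall: (((((b+y)*y)*((9+x)+7))+(((0*6)+(z*x))*((7*3)*(y*1))))*1) -> ((((b+y)*y)*((9+x)+7))+(((0*6)+(z*x))*((7*3)*(y*1))))
Step 2: at RLL: (0*6) -> 0; overall: ((((b+y)*y)*((9+x)+7))+(((0*6)+(z*x))*((7*3)*(y*1)))) -> ((((b+y)*y)*((9+x)+7))+((0+(z*x))*((7*3)*(y*1))))
Step 3: at RL: (0+(z*x)) -> (z*x); overall: ((((b+y)*y)*((9+x)+7))+((0+(z*x))*((7*3)*(y*1)))) -> ((((b+y)*y)*((9+x)+7))+((z*x)*((7*3)*(y*1))))
Step 4: at RRL: (7*3) -> 21; overall: ((((b+y)*y)*((9+x)+7))+((z*x)*((7*3)*(y*1)))) -> ((((b+y)*y)*((9+x)+7))+((z*x)*(21*(y*1))))
Step 5: at RRR: (y*1) -> y; overall: ((((b+y)*y)*((9+x)+7))+((z*x)*(21*(y*1)))) -> ((((b+y)*y)*((9+x)+7))+((z*x)*(21*y)))
Fixed point: ((((b+y)*y)*((9+x)+7))+((z*x)*(21*y)))

Answer: ((((b+y)*y)*((9+x)+7))+((z*x)*(21*y)))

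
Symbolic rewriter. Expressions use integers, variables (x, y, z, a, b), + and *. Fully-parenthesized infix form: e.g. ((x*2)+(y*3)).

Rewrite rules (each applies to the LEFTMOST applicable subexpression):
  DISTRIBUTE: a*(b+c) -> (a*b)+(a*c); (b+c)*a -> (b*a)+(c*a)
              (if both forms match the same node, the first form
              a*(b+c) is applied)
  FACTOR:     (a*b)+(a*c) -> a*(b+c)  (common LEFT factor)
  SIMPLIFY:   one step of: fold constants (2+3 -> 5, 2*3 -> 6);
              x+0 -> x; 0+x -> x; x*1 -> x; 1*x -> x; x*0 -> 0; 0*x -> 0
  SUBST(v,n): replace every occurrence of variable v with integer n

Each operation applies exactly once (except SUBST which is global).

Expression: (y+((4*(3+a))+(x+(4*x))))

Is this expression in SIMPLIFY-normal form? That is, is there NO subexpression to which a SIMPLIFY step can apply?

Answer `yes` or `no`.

Answer: yes

Derivation:
Expression: (y+((4*(3+a))+(x+(4*x))))
Scanning for simplifiable subexpressions (pre-order)...
  at root: (y+((4*(3+a))+(x+(4*x)))) (not simplifiable)
  at R: ((4*(3+a))+(x+(4*x))) (not simplifiable)
  at RL: (4*(3+a)) (not simplifiable)
  at RLR: (3+a) (not simplifiable)
  at RR: (x+(4*x)) (not simplifiable)
  at RRR: (4*x) (not simplifiable)
Result: no simplifiable subexpression found -> normal form.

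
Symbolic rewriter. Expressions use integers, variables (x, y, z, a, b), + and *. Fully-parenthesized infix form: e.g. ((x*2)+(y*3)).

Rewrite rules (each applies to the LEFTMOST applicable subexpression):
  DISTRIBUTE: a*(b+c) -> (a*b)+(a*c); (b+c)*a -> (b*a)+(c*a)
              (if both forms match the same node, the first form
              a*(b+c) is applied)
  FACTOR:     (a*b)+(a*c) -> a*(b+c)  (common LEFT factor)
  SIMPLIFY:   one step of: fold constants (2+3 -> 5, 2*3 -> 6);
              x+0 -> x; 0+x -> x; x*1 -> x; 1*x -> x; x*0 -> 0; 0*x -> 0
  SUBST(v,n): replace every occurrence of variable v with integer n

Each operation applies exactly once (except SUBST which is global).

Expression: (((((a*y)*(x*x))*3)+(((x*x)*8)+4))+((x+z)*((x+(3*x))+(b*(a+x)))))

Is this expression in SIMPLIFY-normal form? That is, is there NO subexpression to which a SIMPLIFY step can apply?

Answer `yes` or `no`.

Answer: yes

Derivation:
Expression: (((((a*y)*(x*x))*3)+(((x*x)*8)+4))+((x+z)*((x+(3*x))+(b*(a+x)))))
Scanning for simplifiable subexpressions (pre-order)...
  at root: (((((a*y)*(x*x))*3)+(((x*x)*8)+4))+((x+z)*((x+(3*x))+(b*(a+x))))) (not simplifiable)
  at L: ((((a*y)*(x*x))*3)+(((x*x)*8)+4)) (not simplifiable)
  at LL: (((a*y)*(x*x))*3) (not simplifiable)
  at LLL: ((a*y)*(x*x)) (not simplifiable)
  at LLLL: (a*y) (not simplifiable)
  at LLLR: (x*x) (not simplifiable)
  at LR: (((x*x)*8)+4) (not simplifiable)
  at LRL: ((x*x)*8) (not simplifiable)
  at LRLL: (x*x) (not simplifiable)
  at R: ((x+z)*((x+(3*x))+(b*(a+x)))) (not simplifiable)
  at RL: (x+z) (not simplifiable)
  at RR: ((x+(3*x))+(b*(a+x))) (not simplifiable)
  at RRL: (x+(3*x)) (not simplifiable)
  at RRLR: (3*x) (not simplifiable)
  at RRR: (b*(a+x)) (not simplifiable)
  at RRRR: (a+x) (not simplifiable)
Result: no simplifiable subexpression found -> normal form.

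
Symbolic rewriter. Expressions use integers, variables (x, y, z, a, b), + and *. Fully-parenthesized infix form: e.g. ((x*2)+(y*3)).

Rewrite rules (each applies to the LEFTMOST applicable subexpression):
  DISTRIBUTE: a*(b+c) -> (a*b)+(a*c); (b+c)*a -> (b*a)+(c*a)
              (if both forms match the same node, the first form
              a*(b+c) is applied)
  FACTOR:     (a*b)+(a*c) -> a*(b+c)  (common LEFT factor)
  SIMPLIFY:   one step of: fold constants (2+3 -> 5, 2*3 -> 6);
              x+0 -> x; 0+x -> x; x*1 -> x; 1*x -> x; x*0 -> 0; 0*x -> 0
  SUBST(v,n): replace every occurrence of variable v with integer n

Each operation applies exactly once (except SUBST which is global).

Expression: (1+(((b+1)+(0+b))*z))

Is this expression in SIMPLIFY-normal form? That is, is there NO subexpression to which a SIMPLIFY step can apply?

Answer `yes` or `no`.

Expression: (1+(((b+1)+(0+b))*z))
Scanning for simplifiable subexpressions (pre-order)...
  at root: (1+(((b+1)+(0+b))*z)) (not simplifiable)
  at R: (((b+1)+(0+b))*z) (not simplifiable)
  at RL: ((b+1)+(0+b)) (not simplifiable)
  at RLL: (b+1) (not simplifiable)
  at RLR: (0+b) (SIMPLIFIABLE)
Found simplifiable subexpr at path RLR: (0+b)
One SIMPLIFY step would give: (1+(((b+1)+b)*z))
-> NOT in normal form.

Answer: no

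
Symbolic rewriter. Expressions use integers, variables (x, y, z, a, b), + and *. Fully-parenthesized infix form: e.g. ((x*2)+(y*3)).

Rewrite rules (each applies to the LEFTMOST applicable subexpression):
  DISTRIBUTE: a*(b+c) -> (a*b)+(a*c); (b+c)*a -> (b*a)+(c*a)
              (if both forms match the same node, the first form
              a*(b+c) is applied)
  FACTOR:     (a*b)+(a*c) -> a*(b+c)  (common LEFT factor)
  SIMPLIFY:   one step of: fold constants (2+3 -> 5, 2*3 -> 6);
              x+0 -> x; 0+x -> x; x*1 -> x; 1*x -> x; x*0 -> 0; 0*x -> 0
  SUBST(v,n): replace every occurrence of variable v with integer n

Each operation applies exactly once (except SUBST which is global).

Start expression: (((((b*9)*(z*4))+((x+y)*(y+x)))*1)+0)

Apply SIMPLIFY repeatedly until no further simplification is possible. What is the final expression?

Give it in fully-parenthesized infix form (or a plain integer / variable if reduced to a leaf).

Start: (((((b*9)*(z*4))+((x+y)*(y+x)))*1)+0)
Step 1: at root: (((((b*9)*(z*4))+((x+y)*(y+x)))*1)+0) -> ((((b*9)*(z*4))+((x+y)*(y+x)))*1); overall: (((((b*9)*(z*4))+((x+y)*(y+x)))*1)+0) -> ((((b*9)*(z*4))+((x+y)*(y+x)))*1)
Step 2: at root: ((((b*9)*(z*4))+((x+y)*(y+x)))*1) -> (((b*9)*(z*4))+((x+y)*(y+x))); overall: ((((b*9)*(z*4))+((x+y)*(y+x)))*1) -> (((b*9)*(z*4))+((x+y)*(y+x)))
Fixed point: (((b*9)*(z*4))+((x+y)*(y+x)))

Answer: (((b*9)*(z*4))+((x+y)*(y+x)))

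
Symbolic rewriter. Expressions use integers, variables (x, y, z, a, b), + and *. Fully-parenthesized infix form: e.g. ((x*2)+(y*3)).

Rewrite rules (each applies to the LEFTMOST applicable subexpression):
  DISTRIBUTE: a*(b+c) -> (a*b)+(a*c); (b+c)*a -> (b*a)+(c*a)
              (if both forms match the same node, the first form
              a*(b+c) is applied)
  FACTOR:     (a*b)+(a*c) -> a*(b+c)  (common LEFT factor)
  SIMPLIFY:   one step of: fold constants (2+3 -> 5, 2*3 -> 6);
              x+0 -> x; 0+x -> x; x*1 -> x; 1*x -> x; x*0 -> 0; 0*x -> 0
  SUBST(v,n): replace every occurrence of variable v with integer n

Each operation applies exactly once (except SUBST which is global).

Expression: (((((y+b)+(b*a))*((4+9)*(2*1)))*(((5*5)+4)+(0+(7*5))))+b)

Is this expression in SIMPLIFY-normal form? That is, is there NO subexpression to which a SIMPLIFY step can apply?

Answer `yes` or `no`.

Expression: (((((y+b)+(b*a))*((4+9)*(2*1)))*(((5*5)+4)+(0+(7*5))))+b)
Scanning for simplifiable subexpressions (pre-order)...
  at root: (((((y+b)+(b*a))*((4+9)*(2*1)))*(((5*5)+4)+(0+(7*5))))+b) (not simplifiable)
  at L: ((((y+b)+(b*a))*((4+9)*(2*1)))*(((5*5)+4)+(0+(7*5)))) (not simplifiable)
  at LL: (((y+b)+(b*a))*((4+9)*(2*1))) (not simplifiable)
  at LLL: ((y+b)+(b*a)) (not simplifiable)
  at LLLL: (y+b) (not simplifiable)
  at LLLR: (b*a) (not simplifiable)
  at LLR: ((4+9)*(2*1)) (not simplifiable)
  at LLRL: (4+9) (SIMPLIFIABLE)
  at LLRR: (2*1) (SIMPLIFIABLE)
  at LR: (((5*5)+4)+(0+(7*5))) (not simplifiable)
  at LRL: ((5*5)+4) (not simplifiable)
  at LRLL: (5*5) (SIMPLIFIABLE)
  at LRR: (0+(7*5)) (SIMPLIFIABLE)
  at LRRR: (7*5) (SIMPLIFIABLE)
Found simplifiable subexpr at path LLRL: (4+9)
One SIMPLIFY step would give: (((((y+b)+(b*a))*(13*(2*1)))*(((5*5)+4)+(0+(7*5))))+b)
-> NOT in normal form.

Answer: no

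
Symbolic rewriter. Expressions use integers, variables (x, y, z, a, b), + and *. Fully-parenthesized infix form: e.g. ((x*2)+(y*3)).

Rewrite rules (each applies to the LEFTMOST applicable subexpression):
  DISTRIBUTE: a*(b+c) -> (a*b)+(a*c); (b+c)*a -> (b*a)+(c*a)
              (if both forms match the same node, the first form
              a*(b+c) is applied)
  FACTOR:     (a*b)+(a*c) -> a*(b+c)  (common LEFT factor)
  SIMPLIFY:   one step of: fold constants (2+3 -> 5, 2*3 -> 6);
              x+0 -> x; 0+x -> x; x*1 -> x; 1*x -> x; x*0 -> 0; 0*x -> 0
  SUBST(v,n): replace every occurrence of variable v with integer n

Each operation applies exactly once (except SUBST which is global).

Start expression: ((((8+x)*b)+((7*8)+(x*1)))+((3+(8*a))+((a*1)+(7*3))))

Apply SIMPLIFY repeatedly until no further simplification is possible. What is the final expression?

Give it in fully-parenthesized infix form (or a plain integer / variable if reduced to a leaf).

Start: ((((8+x)*b)+((7*8)+(x*1)))+((3+(8*a))+((a*1)+(7*3))))
Step 1: at LRL: (7*8) -> 56; overall: ((((8+x)*b)+((7*8)+(x*1)))+((3+(8*a))+((a*1)+(7*3)))) -> ((((8+x)*b)+(56+(x*1)))+((3+(8*a))+((a*1)+(7*3))))
Step 2: at LRR: (x*1) -> x; overall: ((((8+x)*b)+(56+(x*1)))+((3+(8*a))+((a*1)+(7*3)))) -> ((((8+x)*b)+(56+x))+((3+(8*a))+((a*1)+(7*3))))
Step 3: at RRL: (a*1) -> a; overall: ((((8+x)*b)+(56+x))+((3+(8*a))+((a*1)+(7*3)))) -> ((((8+x)*b)+(56+x))+((3+(8*a))+(a+(7*3))))
Step 4: at RRR: (7*3) -> 21; overall: ((((8+x)*b)+(56+x))+((3+(8*a))+(a+(7*3)))) -> ((((8+x)*b)+(56+x))+((3+(8*a))+(a+21)))
Fixed point: ((((8+x)*b)+(56+x))+((3+(8*a))+(a+21)))

Answer: ((((8+x)*b)+(56+x))+((3+(8*a))+(a+21)))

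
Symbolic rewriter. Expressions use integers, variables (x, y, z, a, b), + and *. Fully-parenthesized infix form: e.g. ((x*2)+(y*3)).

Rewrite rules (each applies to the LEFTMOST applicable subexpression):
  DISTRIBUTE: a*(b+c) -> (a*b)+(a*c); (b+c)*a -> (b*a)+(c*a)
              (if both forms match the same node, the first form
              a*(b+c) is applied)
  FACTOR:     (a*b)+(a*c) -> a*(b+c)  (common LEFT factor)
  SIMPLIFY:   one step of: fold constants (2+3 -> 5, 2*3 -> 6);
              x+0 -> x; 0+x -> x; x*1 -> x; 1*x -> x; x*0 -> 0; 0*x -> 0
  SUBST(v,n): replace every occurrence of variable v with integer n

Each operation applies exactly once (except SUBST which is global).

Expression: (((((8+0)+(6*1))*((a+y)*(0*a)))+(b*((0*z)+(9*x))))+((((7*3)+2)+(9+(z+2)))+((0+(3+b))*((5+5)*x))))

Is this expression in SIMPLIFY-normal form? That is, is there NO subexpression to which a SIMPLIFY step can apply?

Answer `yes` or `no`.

Answer: no

Derivation:
Expression: (((((8+0)+(6*1))*((a+y)*(0*a)))+(b*((0*z)+(9*x))))+((((7*3)+2)+(9+(z+2)))+((0+(3+b))*((5+5)*x))))
Scanning for simplifiable subexpressions (pre-order)...
  at root: (((((8+0)+(6*1))*((a+y)*(0*a)))+(b*((0*z)+(9*x))))+((((7*3)+2)+(9+(z+2)))+((0+(3+b))*((5+5)*x)))) (not simplifiable)
  at L: ((((8+0)+(6*1))*((a+y)*(0*a)))+(b*((0*z)+(9*x)))) (not simplifiable)
  at LL: (((8+0)+(6*1))*((a+y)*(0*a))) (not simplifiable)
  at LLL: ((8+0)+(6*1)) (not simplifiable)
  at LLLL: (8+0) (SIMPLIFIABLE)
  at LLLR: (6*1) (SIMPLIFIABLE)
  at LLR: ((a+y)*(0*a)) (not simplifiable)
  at LLRL: (a+y) (not simplifiable)
  at LLRR: (0*a) (SIMPLIFIABLE)
  at LR: (b*((0*z)+(9*x))) (not simplifiable)
  at LRR: ((0*z)+(9*x)) (not simplifiable)
  at LRRL: (0*z) (SIMPLIFIABLE)
  at LRRR: (9*x) (not simplifiable)
  at R: ((((7*3)+2)+(9+(z+2)))+((0+(3+b))*((5+5)*x))) (not simplifiable)
  at RL: (((7*3)+2)+(9+(z+2))) (not simplifiable)
  at RLL: ((7*3)+2) (not simplifiable)
  at RLLL: (7*3) (SIMPLIFIABLE)
  at RLR: (9+(z+2)) (not simplifiable)
  at RLRR: (z+2) (not simplifiable)
  at RR: ((0+(3+b))*((5+5)*x)) (not simplifiable)
  at RRL: (0+(3+b)) (SIMPLIFIABLE)
  at RRLR: (3+b) (not simplifiable)
  at RRR: ((5+5)*x) (not simplifiable)
  at RRRL: (5+5) (SIMPLIFIABLE)
Found simplifiable subexpr at path LLLL: (8+0)
One SIMPLIFY step would give: ((((8+(6*1))*((a+y)*(0*a)))+(b*((0*z)+(9*x))))+((((7*3)+2)+(9+(z+2)))+((0+(3+b))*((5+5)*x))))
-> NOT in normal form.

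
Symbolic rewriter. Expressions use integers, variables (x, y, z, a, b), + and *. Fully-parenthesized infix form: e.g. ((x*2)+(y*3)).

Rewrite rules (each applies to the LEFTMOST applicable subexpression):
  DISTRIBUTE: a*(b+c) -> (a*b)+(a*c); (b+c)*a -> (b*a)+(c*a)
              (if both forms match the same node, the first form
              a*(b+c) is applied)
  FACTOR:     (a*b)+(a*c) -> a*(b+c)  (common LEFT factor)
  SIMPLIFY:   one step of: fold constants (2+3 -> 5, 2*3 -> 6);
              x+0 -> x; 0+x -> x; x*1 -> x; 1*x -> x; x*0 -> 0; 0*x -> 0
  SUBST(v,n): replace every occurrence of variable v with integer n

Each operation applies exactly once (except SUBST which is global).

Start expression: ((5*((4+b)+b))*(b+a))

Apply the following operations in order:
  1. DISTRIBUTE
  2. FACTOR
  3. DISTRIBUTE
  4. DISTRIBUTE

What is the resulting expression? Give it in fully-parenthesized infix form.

Start: ((5*((4+b)+b))*(b+a))
Apply DISTRIBUTE at root (target: ((5*((4+b)+b))*(b+a))): ((5*((4+b)+b))*(b+a)) -> (((5*((4+b)+b))*b)+((5*((4+b)+b))*a))
Apply FACTOR at root (target: (((5*((4+b)+b))*b)+((5*((4+b)+b))*a))): (((5*((4+b)+b))*b)+((5*((4+b)+b))*a)) -> ((5*((4+b)+b))*(b+a))
Apply DISTRIBUTE at root (target: ((5*((4+b)+b))*(b+a))): ((5*((4+b)+b))*(b+a)) -> (((5*((4+b)+b))*b)+((5*((4+b)+b))*a))
Apply DISTRIBUTE at LL (target: (5*((4+b)+b))): (((5*((4+b)+b))*b)+((5*((4+b)+b))*a)) -> ((((5*(4+b))+(5*b))*b)+((5*((4+b)+b))*a))

Answer: ((((5*(4+b))+(5*b))*b)+((5*((4+b)+b))*a))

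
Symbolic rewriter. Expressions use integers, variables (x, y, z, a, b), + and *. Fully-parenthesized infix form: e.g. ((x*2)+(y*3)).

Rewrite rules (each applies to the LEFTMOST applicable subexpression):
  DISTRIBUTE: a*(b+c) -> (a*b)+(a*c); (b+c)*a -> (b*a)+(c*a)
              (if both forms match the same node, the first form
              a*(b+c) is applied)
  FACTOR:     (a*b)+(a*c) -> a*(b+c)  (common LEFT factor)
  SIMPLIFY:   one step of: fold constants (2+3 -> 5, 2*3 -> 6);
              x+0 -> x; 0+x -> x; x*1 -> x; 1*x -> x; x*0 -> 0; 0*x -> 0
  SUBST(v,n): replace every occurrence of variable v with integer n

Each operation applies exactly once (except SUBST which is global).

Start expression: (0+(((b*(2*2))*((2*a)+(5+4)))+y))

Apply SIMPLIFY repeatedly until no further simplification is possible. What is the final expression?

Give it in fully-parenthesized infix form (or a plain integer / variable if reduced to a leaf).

Start: (0+(((b*(2*2))*((2*a)+(5+4)))+y))
Step 1: at root: (0+(((b*(2*2))*((2*a)+(5+4)))+y)) -> (((b*(2*2))*((2*a)+(5+4)))+y); overall: (0+(((b*(2*2))*((2*a)+(5+4)))+y)) -> (((b*(2*2))*((2*a)+(5+4)))+y)
Step 2: at LLR: (2*2) -> 4; overall: (((b*(2*2))*((2*a)+(5+4)))+y) -> (((b*4)*((2*a)+(5+4)))+y)
Step 3: at LRR: (5+4) -> 9; overall: (((b*4)*((2*a)+(5+4)))+y) -> (((b*4)*((2*a)+9))+y)
Fixed point: (((b*4)*((2*a)+9))+y)

Answer: (((b*4)*((2*a)+9))+y)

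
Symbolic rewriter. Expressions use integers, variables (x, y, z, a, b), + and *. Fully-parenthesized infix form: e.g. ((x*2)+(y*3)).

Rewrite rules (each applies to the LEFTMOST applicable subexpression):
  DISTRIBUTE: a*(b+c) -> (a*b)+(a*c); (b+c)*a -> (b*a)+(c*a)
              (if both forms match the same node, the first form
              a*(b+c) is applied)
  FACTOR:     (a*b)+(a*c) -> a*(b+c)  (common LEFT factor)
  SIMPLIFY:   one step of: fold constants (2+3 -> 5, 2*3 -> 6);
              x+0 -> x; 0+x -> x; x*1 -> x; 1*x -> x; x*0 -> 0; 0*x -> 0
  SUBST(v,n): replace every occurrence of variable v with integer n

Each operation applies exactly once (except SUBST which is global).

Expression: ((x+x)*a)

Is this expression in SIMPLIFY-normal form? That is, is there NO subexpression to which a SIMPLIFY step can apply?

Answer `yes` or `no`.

Expression: ((x+x)*a)
Scanning for simplifiable subexpressions (pre-order)...
  at root: ((x+x)*a) (not simplifiable)
  at L: (x+x) (not simplifiable)
Result: no simplifiable subexpression found -> normal form.

Answer: yes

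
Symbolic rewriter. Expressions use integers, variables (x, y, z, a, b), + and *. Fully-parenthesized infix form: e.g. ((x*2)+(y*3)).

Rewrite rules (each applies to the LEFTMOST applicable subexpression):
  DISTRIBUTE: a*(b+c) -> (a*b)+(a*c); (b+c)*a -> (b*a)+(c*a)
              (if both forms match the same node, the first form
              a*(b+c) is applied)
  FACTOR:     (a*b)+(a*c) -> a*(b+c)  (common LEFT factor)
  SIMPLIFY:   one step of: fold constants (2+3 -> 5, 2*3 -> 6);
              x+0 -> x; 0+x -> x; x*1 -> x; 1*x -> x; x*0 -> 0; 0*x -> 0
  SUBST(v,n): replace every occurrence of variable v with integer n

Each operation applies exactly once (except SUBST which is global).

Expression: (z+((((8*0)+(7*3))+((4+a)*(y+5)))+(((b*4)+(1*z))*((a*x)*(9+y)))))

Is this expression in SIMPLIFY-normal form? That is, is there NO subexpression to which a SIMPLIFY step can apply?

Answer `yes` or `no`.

Expression: (z+((((8*0)+(7*3))+((4+a)*(y+5)))+(((b*4)+(1*z))*((a*x)*(9+y)))))
Scanning for simplifiable subexpressions (pre-order)...
  at root: (z+((((8*0)+(7*3))+((4+a)*(y+5)))+(((b*4)+(1*z))*((a*x)*(9+y))))) (not simplifiable)
  at R: ((((8*0)+(7*3))+((4+a)*(y+5)))+(((b*4)+(1*z))*((a*x)*(9+y)))) (not simplifiable)
  at RL: (((8*0)+(7*3))+((4+a)*(y+5))) (not simplifiable)
  at RLL: ((8*0)+(7*3)) (not simplifiable)
  at RLLL: (8*0) (SIMPLIFIABLE)
  at RLLR: (7*3) (SIMPLIFIABLE)
  at RLR: ((4+a)*(y+5)) (not simplifiable)
  at RLRL: (4+a) (not simplifiable)
  at RLRR: (y+5) (not simplifiable)
  at RR: (((b*4)+(1*z))*((a*x)*(9+y))) (not simplifiable)
  at RRL: ((b*4)+(1*z)) (not simplifiable)
  at RRLL: (b*4) (not simplifiable)
  at RRLR: (1*z) (SIMPLIFIABLE)
  at RRR: ((a*x)*(9+y)) (not simplifiable)
  at RRRL: (a*x) (not simplifiable)
  at RRRR: (9+y) (not simplifiable)
Found simplifiable subexpr at path RLLL: (8*0)
One SIMPLIFY step would give: (z+(((0+(7*3))+((4+a)*(y+5)))+(((b*4)+(1*z))*((a*x)*(9+y)))))
-> NOT in normal form.

Answer: no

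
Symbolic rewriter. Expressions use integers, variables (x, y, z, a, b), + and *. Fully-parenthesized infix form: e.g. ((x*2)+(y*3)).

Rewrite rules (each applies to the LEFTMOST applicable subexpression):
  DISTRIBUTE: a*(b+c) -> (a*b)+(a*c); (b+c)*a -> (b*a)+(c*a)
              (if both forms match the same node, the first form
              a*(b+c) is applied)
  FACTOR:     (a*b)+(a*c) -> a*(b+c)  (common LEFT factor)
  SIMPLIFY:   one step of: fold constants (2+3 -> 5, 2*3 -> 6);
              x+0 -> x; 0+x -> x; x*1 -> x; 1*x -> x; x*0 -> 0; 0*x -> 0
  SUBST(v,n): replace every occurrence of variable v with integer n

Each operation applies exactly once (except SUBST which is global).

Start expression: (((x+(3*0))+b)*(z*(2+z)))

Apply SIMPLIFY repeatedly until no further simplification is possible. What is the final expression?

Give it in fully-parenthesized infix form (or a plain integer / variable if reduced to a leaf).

Answer: ((x+b)*(z*(2+z)))

Derivation:
Start: (((x+(3*0))+b)*(z*(2+z)))
Step 1: at LLR: (3*0) -> 0; overall: (((x+(3*0))+b)*(z*(2+z))) -> (((x+0)+b)*(z*(2+z)))
Step 2: at LL: (x+0) -> x; overall: (((x+0)+b)*(z*(2+z))) -> ((x+b)*(z*(2+z)))
Fixed point: ((x+b)*(z*(2+z)))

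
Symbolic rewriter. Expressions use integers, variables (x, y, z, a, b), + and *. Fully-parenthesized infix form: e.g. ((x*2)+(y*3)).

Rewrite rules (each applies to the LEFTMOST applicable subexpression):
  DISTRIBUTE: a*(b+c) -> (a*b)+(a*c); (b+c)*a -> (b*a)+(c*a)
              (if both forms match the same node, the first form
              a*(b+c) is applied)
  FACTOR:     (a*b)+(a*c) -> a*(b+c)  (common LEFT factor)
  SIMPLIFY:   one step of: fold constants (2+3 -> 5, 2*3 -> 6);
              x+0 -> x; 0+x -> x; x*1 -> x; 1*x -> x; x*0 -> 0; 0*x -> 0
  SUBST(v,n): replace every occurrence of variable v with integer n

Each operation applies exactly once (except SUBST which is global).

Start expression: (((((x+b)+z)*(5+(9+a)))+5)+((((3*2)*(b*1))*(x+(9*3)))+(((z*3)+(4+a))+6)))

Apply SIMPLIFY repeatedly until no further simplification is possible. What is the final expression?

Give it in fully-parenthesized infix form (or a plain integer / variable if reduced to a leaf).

Answer: (((((x+b)+z)*(5+(9+a)))+5)+(((6*b)*(x+27))+(((z*3)+(4+a))+6)))

Derivation:
Start: (((((x+b)+z)*(5+(9+a)))+5)+((((3*2)*(b*1))*(x+(9*3)))+(((z*3)+(4+a))+6)))
Step 1: at RLLL: (3*2) -> 6; overall: (((((x+b)+z)*(5+(9+a)))+5)+((((3*2)*(b*1))*(x+(9*3)))+(((z*3)+(4+a))+6))) -> (((((x+b)+z)*(5+(9+a)))+5)+(((6*(b*1))*(x+(9*3)))+(((z*3)+(4+a))+6)))
Step 2: at RLLR: (b*1) -> b; overall: (((((x+b)+z)*(5+(9+a)))+5)+(((6*(b*1))*(x+(9*3)))+(((z*3)+(4+a))+6))) -> (((((x+b)+z)*(5+(9+a)))+5)+(((6*b)*(x+(9*3)))+(((z*3)+(4+a))+6)))
Step 3: at RLRR: (9*3) -> 27; overall: (((((x+b)+z)*(5+(9+a)))+5)+(((6*b)*(x+(9*3)))+(((z*3)+(4+a))+6))) -> (((((x+b)+z)*(5+(9+a)))+5)+(((6*b)*(x+27))+(((z*3)+(4+a))+6)))
Fixed point: (((((x+b)+z)*(5+(9+a)))+5)+(((6*b)*(x+27))+(((z*3)+(4+a))+6)))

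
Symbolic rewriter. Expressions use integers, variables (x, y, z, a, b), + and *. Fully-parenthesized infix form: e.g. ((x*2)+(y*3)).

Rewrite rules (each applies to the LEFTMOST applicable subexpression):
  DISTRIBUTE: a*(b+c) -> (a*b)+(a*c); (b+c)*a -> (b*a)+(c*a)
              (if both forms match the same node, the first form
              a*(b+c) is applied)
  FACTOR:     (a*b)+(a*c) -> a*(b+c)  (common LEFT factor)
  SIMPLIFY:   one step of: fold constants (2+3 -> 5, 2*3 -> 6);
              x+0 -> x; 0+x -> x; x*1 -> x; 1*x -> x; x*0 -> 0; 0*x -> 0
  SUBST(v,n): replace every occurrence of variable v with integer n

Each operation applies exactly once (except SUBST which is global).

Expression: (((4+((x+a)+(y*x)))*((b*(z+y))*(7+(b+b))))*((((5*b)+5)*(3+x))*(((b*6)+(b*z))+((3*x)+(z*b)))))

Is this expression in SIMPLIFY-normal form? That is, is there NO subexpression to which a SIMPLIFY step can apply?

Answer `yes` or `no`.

Expression: (((4+((x+a)+(y*x)))*((b*(z+y))*(7+(b+b))))*((((5*b)+5)*(3+x))*(((b*6)+(b*z))+((3*x)+(z*b)))))
Scanning for simplifiable subexpressions (pre-order)...
  at root: (((4+((x+a)+(y*x)))*((b*(z+y))*(7+(b+b))))*((((5*b)+5)*(3+x))*(((b*6)+(b*z))+((3*x)+(z*b))))) (not simplifiable)
  at L: ((4+((x+a)+(y*x)))*((b*(z+y))*(7+(b+b)))) (not simplifiable)
  at LL: (4+((x+a)+(y*x))) (not simplifiable)
  at LLR: ((x+a)+(y*x)) (not simplifiable)
  at LLRL: (x+a) (not simplifiable)
  at LLRR: (y*x) (not simplifiable)
  at LR: ((b*(z+y))*(7+(b+b))) (not simplifiable)
  at LRL: (b*(z+y)) (not simplifiable)
  at LRLR: (z+y) (not simplifiable)
  at LRR: (7+(b+b)) (not simplifiable)
  at LRRR: (b+b) (not simplifiable)
  at R: ((((5*b)+5)*(3+x))*(((b*6)+(b*z))+((3*x)+(z*b)))) (not simplifiable)
  at RL: (((5*b)+5)*(3+x)) (not simplifiable)
  at RLL: ((5*b)+5) (not simplifiable)
  at RLLL: (5*b) (not simplifiable)
  at RLR: (3+x) (not simplifiable)
  at RR: (((b*6)+(b*z))+((3*x)+(z*b))) (not simplifiable)
  at RRL: ((b*6)+(b*z)) (not simplifiable)
  at RRLL: (b*6) (not simplifiable)
  at RRLR: (b*z) (not simplifiable)
  at RRR: ((3*x)+(z*b)) (not simplifiable)
  at RRRL: (3*x) (not simplifiable)
  at RRRR: (z*b) (not simplifiable)
Result: no simplifiable subexpression found -> normal form.

Answer: yes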